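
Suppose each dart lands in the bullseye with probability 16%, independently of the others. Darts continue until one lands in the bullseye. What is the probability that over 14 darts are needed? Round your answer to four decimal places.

Y = number of darts to the first success; geometric, p = 0.16.
P(Y > 14) = P(first 14 all fail) = (1−p)^14 = 0.087078

0.0871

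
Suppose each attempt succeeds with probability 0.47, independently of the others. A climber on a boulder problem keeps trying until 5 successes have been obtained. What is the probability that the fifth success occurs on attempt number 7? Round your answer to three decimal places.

0.097

Y = trial on which the fifth success occurs; negative binomial, r=5, p=0.47.
P(Y=7) = C(6,4) · p^5 · (1−p)^2
= 15 · 0.022935 · 0.2809 = 0.09663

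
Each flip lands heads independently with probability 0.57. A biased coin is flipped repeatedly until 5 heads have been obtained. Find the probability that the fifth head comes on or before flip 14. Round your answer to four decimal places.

Finishing within 14 flips ⇔ at least 5 successes in the first 14. With X ~ Binomial(14, 0.57), P(Y ≤ 14) = 1 − P(X ≤ 4).
  k=0: C(14,0)·0.57^0·0.43^14 = 0.000007
  k=1: C(14,1)·0.57^1·0.43^13 = 0.000137
  k=2: C(14,2)·0.57^2·0.43^12 = 0.001181
  k=3: C(14,3)·0.57^3·0.43^11 = 0.006264
  k=4: C(14,4)·0.57^4·0.43^10 = 0.022836
1 − 0.030426 = 0.969574

0.9696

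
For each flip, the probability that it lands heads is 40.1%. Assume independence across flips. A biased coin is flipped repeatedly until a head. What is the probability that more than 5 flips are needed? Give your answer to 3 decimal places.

0.077

Y = number of flips to the first success; geometric, p = 0.401.
P(Y > 5) = P(first 5 all fail) = (1−p)^5 = 0.07711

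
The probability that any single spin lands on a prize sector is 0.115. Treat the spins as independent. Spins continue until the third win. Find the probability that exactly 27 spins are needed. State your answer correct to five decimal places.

Y = trial on which the third success occurs; negative binomial, r=3, p=0.115.
P(Y=27) = C(26,2) · p^3 · (1−p)^24
= 325 · 0.0015209 · 0.053289 = 0.0263400

0.02634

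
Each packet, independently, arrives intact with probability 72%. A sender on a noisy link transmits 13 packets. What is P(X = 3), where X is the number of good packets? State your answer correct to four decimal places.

X ~ Binomial(n=13, p=0.72).
P(X=3) = C(13,3) · p^3 · (1−p)^10
= 286 · 0.37325 · 2.962e-06 = 0.000316

0.0003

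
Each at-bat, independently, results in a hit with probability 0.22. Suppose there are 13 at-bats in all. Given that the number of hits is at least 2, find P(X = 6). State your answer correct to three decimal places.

X ~ Binomial(13, 0.22). Want P(X=6 | X≥2) = P(X=6) / P(X≥2).
P(X=6) = C(13,6)·0.22^6·0.78^7 = 0.03418
P(X≥2) = 1 − 0.03956 − 0.14504 = 0.81540
Ratio = 0.03418 / 0.81540 = 0.04191

0.042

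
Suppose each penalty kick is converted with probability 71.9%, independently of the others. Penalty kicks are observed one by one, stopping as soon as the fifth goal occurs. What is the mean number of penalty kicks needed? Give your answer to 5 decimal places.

6.95410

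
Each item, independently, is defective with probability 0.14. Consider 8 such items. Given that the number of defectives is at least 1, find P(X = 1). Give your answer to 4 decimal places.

0.5561

X ~ Binomial(8, 0.14). Want P(X=1 | X≥1) = P(X=1) / P(X≥1).
P(X=1) = C(8,1)·0.14^1·0.86^7 = 0.389679
P(X≥1) = 1 − 0.299218 = 0.700782
Ratio = 0.389679 / 0.700782 = 0.556063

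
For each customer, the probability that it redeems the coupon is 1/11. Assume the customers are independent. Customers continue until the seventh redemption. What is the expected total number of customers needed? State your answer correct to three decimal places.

77.000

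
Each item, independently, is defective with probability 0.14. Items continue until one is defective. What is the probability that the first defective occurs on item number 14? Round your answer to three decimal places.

0.020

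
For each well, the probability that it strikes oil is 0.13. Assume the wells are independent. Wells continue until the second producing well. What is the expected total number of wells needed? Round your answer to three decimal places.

15.385

Y = total wells until the second success; negative binomial with r=2, p=0.13.
E[Y] = r / p = 2 / 0.13 = 15.38462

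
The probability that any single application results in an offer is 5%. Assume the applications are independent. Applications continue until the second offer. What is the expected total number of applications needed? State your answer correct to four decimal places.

Y = total applications until the second success; negative binomial with r=2, p=0.05.
E[Y] = r / p = 2 / 0.05 = 40.000000

40.0000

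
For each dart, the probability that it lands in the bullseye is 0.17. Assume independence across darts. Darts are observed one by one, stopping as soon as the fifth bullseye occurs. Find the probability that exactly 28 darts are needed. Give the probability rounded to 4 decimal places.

Y = trial on which the fifth success occurs; negative binomial, r=5, p=0.17.
P(Y=28) = C(27,4) · p^5 · (1−p)^23
= 17550 · 0.00014199 · 0.013766 = 0.034302

0.0343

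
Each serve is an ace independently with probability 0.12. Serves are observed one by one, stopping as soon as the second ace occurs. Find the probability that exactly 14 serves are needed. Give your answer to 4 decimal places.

0.0404

Y = trial on which the second success occurs; negative binomial, r=2, p=0.12.
P(Y=14) = C(13,1) · p^2 · (1−p)^12
= 13 · 0.0144 · 0.21567 = 0.040374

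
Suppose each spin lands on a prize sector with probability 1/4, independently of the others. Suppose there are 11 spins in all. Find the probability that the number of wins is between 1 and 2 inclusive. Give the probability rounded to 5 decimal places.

X ~ Binomial(11, 0.25); P(1 ≤ X ≤ 2) = Σ C(11,k) p^k (1−p)^(11−k) over k:
  k=1: C(11,1)·0.25^1·0.75^10 = 0.1548622
  k=2: C(11,2)·0.25^2·0.75^9 = 0.2581036
Total = 0.4129658

0.41297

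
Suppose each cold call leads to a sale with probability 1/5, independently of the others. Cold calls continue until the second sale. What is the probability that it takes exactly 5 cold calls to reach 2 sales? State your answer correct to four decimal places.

Y = trial on which the second success occurs; negative binomial, r=2, p=0.20.
P(Y=5) = C(4,1) · p^2 · (1−p)^3
= 4 · 0.04 · 0.512 = 0.081920

0.0819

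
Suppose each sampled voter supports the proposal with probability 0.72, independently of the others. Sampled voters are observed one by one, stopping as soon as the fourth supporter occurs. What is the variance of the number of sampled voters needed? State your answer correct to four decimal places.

2.1605

Y = total sampled voters until the fourth success; negative binomial with r=4, p=0.72.
Var(Y) = r(1−p)/p² = 4·0.28 / 0.72² = 2.160494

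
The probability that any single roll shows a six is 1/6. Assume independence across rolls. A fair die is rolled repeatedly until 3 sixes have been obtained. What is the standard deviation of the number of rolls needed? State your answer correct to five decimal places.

Y = total rolls until the third success; negative binomial with r=3, p=0.166667.
SD(Y) = √[r(1−p)/p²] = √(90.0000000) = 9.4868330

9.48683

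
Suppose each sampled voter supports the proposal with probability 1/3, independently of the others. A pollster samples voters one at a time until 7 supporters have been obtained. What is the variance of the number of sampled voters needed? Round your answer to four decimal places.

42.0000

Y = total sampled voters until the seventh success; negative binomial with r=7, p=0.333333.
Var(Y) = r(1−p)/p² = 7·0.666667 / 0.333333² = 42.000000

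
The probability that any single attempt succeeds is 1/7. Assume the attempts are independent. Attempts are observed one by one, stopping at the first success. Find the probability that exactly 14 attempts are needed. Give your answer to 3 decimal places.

0.019

Geometric (trials to first success), p = 0.142857.
P(Y = 14) = (1−p)^13 · p = 0.1348 · 0.142857 = 0.01926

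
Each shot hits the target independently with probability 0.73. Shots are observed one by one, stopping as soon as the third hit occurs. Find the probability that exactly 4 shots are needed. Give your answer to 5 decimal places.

Y = trial on which the third success occurs; negative binomial, r=3, p=0.73.
P(Y=4) = C(3,2) · p^3 · (1−p)^1
= 3 · 0.38902 · 0.27 = 0.3151038

0.31510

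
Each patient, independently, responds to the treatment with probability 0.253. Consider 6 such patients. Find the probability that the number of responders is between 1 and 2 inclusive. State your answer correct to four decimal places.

0.6520

X ~ Binomial(6, 0.253); P(1 ≤ X ≤ 2) = Σ C(6,k) p^k (1−p)^(6−k) over k:
  k=1: C(6,1)·0.253^1·0.747^5 = 0.353081
  k=2: C(6,2)·0.253^2·0.747^4 = 0.298961
Total = 0.652042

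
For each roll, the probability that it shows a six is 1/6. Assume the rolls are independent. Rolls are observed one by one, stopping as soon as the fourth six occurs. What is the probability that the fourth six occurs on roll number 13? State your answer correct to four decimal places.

0.0329

Y = trial on which the fourth success occurs; negative binomial, r=4, p=0.166667.
P(Y=13) = C(12,3) · p^4 · (1−p)^9
= 220 · 0.0007716 · 0.19381 = 0.032899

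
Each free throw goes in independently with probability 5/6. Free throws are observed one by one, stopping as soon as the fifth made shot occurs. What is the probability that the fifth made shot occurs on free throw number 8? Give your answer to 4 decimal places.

0.0651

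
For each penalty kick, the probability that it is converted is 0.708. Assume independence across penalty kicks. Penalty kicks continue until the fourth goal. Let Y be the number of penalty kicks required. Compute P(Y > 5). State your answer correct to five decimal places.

0.45526

Needing more than 5 penalty kicks ⇔ fewer than 4 successes in the first 5. With X ~ Binomial(5, 0.708), P(Y > 5) = P(X ≤ 3).
  k=0: C(5,0)·0.708^0·0.292^5 = 0.0021228
  k=1: C(5,1)·0.708^1·0.292^4 = 0.0257356
  k=2: C(5,2)·0.708^2·0.292^3 = 0.1248001
  k=3: C(5,3)·0.708^3·0.292^2 = 0.3025976
P(X ≤ 3) = 0.4552562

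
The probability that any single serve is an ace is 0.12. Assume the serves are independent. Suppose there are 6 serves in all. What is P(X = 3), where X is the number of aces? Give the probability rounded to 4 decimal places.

X ~ Binomial(n=6, p=0.12).
P(X=3) = C(6,3) · p^3 · (1−p)^3
= 20 · 0.001728 · 0.68147 = 0.023552

0.0236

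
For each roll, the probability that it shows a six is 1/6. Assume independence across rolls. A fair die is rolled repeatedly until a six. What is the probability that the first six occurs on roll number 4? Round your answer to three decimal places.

Geometric (trials to first success), p = 0.166667.
P(Y = 4) = (1−p)^3 · p = 0.5787 · 0.166667 = 0.09645

0.096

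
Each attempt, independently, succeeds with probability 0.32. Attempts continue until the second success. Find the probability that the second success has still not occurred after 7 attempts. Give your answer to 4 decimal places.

0.2887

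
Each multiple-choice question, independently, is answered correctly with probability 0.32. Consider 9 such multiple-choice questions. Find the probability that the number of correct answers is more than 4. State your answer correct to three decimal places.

0.125

X ~ Binomial(9, 0.32); P(X ≥ 5) = Σ C(9,k) p^k (1−p)^(9−k) over k:
  k=5: C(9,5)·0.32^5·0.68^4 = 0.09040
  k=6: C(9,6)·0.32^6·0.68^3 = 0.02836
  k=7: C(9,7)·0.32^7·0.68^2 = 0.00572
  k=8: C(9,8)·0.32^8·0.68^1 = 0.00067
  k=9: C(9,9)·0.32^9·0.68^0 = 0.00004
Total = 0.12519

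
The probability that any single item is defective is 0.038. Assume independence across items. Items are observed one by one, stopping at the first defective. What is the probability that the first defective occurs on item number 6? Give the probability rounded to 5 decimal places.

Geometric (trials to first success), p = 0.038.
P(Y = 6) = (1−p)^5 · p = 0.8239 · 0.038 = 0.0313083

0.03131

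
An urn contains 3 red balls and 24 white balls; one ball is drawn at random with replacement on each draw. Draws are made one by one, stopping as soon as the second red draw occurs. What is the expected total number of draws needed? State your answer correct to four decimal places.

18.0000

Y = total draws until the second success; negative binomial with r=2, p=0.111111.
E[Y] = r / p = 2 / 0.111111 = 18.000000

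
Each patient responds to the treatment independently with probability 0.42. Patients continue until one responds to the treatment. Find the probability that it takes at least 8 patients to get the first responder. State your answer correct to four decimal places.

Y = number of patients to the first success; geometric, p = 0.42.
P(Y > 7) = P(first 7 all fail) = (1−p)^7 = 0.022080

0.0221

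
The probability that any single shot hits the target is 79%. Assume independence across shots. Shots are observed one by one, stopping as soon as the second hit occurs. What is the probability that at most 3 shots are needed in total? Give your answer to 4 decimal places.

0.8862

Finishing within 3 shots ⇔ at least 2 successes in the first 3. With X ~ Binomial(3, 0.79), P(Y ≤ 3) = 1 − P(X ≤ 1).
  k=0: C(3,0)·0.79^0·0.21^3 = 0.009261
  k=1: C(3,1)·0.79^1·0.21^2 = 0.104517
1 − 0.113778 = 0.886222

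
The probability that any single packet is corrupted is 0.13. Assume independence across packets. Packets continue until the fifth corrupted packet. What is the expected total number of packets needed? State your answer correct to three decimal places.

Y = total packets until the fifth success; negative binomial with r=5, p=0.13.
E[Y] = r / p = 5 / 0.13 = 38.46154

38.462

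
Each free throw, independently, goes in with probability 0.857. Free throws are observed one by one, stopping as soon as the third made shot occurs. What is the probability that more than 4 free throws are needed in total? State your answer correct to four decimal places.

0.1006

Needing more than 4 free throws ⇔ fewer than 3 successes in the first 4. With X ~ Binomial(4, 0.857), P(Y > 4) = P(X ≤ 2).
  k=0: C(4,0)·0.857^0·0.143^4 = 0.000418
  k=1: C(4,1)·0.857^1·0.143^3 = 0.010024
  k=2: C(4,2)·0.857^2·0.143^2 = 0.090112
P(X ≤ 2) = 0.100555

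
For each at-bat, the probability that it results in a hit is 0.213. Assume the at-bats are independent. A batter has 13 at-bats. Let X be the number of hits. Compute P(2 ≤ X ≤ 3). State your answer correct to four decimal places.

0.5058

X ~ Binomial(13, 0.213); P(2 ≤ X ≤ 3) = Σ C(13,k) p^k (1−p)^(13−k) over k:
  k=2: C(13,2)·0.213^2·0.787^11 = 0.253849
  k=3: C(13,3)·0.213^3·0.787^10 = 0.251914
Total = 0.505763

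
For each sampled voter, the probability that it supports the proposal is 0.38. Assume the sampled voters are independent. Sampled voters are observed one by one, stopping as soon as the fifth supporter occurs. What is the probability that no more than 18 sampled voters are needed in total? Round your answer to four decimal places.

0.8737

Finishing within 18 sampled voters ⇔ at least 5 successes in the first 18. With X ~ Binomial(18, 0.38), P(Y ≤ 18) = 1 − P(X ≤ 4).
  k=0: C(18,0)·0.38^0·0.62^18 = 0.000183
  k=1: C(18,1)·0.38^1·0.62^17 = 0.002022
  k=2: C(18,2)·0.38^2·0.62^16 = 0.010532
  k=3: C(18,3)·0.38^3·0.62^15 = 0.034428
  k=4: C(18,4)·0.38^4·0.62^14 = 0.079130
1 − 0.126295 = 0.873705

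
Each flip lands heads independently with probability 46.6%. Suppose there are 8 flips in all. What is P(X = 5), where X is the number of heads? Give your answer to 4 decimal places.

X ~ Binomial(n=8, p=0.466).
P(X=5) = C(8,5) · p^5 · (1−p)^3
= 56 · 0.021975 · 0.15227 = 0.187388

0.1874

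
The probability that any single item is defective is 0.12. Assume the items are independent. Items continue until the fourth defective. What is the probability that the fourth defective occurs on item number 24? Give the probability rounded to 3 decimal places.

Y = trial on which the fourth success occurs; negative binomial, r=4, p=0.12.
P(Y=24) = C(23,3) · p^4 · (1−p)^20
= 1771 · 0.00020736 · 0.077563 = 0.02848

0.028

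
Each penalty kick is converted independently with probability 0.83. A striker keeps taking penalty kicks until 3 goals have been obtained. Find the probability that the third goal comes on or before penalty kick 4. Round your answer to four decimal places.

Finishing within 4 penalty kicks ⇔ at least 3 successes in the first 4. With X ~ Binomial(4, 0.83), P(Y ≤ 4) = 1 − P(X ≤ 2).
  k=0: C(4,0)·0.83^0·0.17^4 = 0.000835
  k=1: C(4,1)·0.83^1·0.17^3 = 0.016311
  k=2: C(4,2)·0.83^2·0.17^2 = 0.119455
1 − 0.136602 = 0.863398

0.8634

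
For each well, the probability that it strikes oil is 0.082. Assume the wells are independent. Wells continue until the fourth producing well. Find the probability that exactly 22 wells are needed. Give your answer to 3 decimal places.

0.013

Y = trial on which the fourth success occurs; negative binomial, r=4, p=0.082.
P(Y=22) = C(21,3) · p^4 · (1−p)^18
= 1330 · 4.5212e-05 · 0.21437 = 0.01289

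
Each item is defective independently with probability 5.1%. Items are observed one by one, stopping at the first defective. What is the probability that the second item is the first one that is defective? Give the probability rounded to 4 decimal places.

0.0484

Geometric (trials to first success), p = 0.051.
P(Y = 2) = (1−p)^1 · p = 0.949 · 0.051 = 0.048399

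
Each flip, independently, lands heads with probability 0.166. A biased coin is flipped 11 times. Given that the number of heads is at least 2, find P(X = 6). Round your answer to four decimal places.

X ~ Binomial(11, 0.166). Want P(X=6 | X≥2) = P(X=6) / P(X≥2).
P(X=6) = C(11,6)·0.166^6·0.834^5 = 0.003901
P(X≥2) = 1 − 0.135777 − 0.297277 = 0.566946
Ratio = 0.003901 / 0.566946 = 0.006880

0.0069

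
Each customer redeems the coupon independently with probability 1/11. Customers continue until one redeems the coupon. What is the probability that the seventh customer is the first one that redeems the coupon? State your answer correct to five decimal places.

0.05132

Geometric (trials to first success), p = 0.090909.
P(Y = 7) = (1−p)^6 · p = 0.56447 · 0.090909 = 0.0513158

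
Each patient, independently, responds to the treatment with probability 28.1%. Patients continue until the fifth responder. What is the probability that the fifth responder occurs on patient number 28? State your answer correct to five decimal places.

0.01558

Y = trial on which the fifth success occurs; negative binomial, r=5, p=0.281.
P(Y=28) = C(27,4) · p^5 · (1−p)^23
= 17550 · 0.001752 · 0.00050672 = 0.0155802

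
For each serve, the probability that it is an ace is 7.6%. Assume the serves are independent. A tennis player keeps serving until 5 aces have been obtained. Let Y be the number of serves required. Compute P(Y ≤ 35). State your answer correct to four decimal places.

Finishing within 35 serves ⇔ at least 5 successes in the first 35. With X ~ Binomial(35, 0.076), P(Y ≤ 35) = 1 − P(X ≤ 4).
  k=0: C(35,0)·0.076^0·0.924^35 = 0.062881
  k=1: C(35,1)·0.076^1·0.924^34 = 0.181021
  k=2: C(35,2)·0.076^2·0.924^33 = 0.253116
  k=3: C(35,3)·0.076^3·0.924^32 = 0.229010
  k=4: C(35,4)·0.076^4·0.924^31 = 0.150690
1 − 0.876717 = 0.123283

0.1233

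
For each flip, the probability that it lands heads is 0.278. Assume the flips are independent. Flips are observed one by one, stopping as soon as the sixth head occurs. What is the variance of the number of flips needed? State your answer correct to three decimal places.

56.053

Y = total flips until the sixth success; negative binomial with r=6, p=0.278.
Var(Y) = r(1−p)/p² = 6·0.722 / 0.278² = 56.05300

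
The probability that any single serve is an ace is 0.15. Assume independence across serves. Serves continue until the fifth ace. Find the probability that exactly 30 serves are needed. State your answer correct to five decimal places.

0.03102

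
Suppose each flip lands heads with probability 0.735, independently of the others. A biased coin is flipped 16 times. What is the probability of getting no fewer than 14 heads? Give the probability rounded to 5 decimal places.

0.16226

X ~ Binomial(16, 0.735); P(X ≥ 14) = Σ C(16,k) p^k (1−p)^(16−k) over k:
  k=14: C(16,14)·0.735^14·0.265^2 = 0.1131607
  k=15: C(16,15)·0.735^15·0.265^1 = 0.0418481
  k=16: C(16,16)·0.735^16·0.265^0 = 0.0072543
Total = 0.1622632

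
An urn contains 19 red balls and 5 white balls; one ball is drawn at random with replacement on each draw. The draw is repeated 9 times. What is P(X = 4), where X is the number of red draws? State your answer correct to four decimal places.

0.0194

X ~ Binomial(n=9, p=0.791667).
P(X=4) = C(9,4) · p^4 · (1−p)^5
= 126 · 0.3928 · 0.00039246 = 0.019424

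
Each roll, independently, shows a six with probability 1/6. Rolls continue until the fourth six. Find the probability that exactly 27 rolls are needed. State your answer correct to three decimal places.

0.030

Y = trial on which the fourth success occurs; negative binomial, r=4, p=0.166667.
P(Y=27) = C(26,3) · p^4 · (1−p)^23
= 2600 · 0.0007716 · 0.015095 = 0.03028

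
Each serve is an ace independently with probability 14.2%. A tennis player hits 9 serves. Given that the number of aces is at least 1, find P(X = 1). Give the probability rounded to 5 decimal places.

X ~ Binomial(9, 0.142). Want P(X=1 | X≥1) = P(X=1) / P(X≥1).
P(X=1) = C(9,1)·0.142^1·0.858^8 = 0.3753437
P(X≥1) = 1 − 0.2519913 = 0.7480087
Ratio = 0.3753437 / 0.7480087 = 0.5017906

0.50179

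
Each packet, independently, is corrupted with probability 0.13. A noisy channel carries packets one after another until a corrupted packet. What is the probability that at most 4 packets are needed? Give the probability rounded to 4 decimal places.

Y = number of packets to the first success; geometric, p = 0.13.
P(Y ≤ 4) = 1 − (1−p)^4 = 1 − 0.572898 = 0.427102

0.4271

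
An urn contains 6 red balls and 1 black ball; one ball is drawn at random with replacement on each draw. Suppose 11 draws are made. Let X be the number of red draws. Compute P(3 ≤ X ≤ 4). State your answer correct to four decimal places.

X ~ Binomial(11, 0.857143); P(3 ≤ X ≤ 4) = Σ C(11,k) p^k (1−p)^(11−k) over k:
  k=3: C(11,3)·0.857143^3·0.142857^8 = 0.000018
  k=4: C(11,4)·0.857143^4·0.142857^7 = 0.000216
Total = 0.000234

0.0002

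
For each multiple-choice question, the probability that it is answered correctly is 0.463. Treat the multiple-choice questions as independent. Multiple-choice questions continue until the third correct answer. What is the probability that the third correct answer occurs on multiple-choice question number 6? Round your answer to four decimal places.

Y = trial on which the third success occurs; negative binomial, r=3, p=0.463.
P(Y=6) = C(5,2) · p^3 · (1−p)^3
= 10 · 0.099253 · 0.15485 = 0.153697

0.1537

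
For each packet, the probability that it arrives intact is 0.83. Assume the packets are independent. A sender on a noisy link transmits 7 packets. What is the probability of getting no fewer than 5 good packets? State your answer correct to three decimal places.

0.899

X ~ Binomial(7, 0.83); P(X ≥ 5) = Σ C(7,k) p^k (1−p)^(7−k) over k:
  k=5: C(7,5)·0.83^5·0.17^2 = 0.23906
  k=6: C(7,6)·0.83^6·0.17^1 = 0.38906
  k=7: C(7,7)·0.83^7·0.17^0 = 0.27136
Total = 0.89948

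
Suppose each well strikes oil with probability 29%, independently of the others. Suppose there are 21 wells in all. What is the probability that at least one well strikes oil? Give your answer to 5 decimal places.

0.99925

P(at least one) = 1 − P(none) = 1 − (1 − 0.29)^21
= 1 − 0.0007524 = 0.9992476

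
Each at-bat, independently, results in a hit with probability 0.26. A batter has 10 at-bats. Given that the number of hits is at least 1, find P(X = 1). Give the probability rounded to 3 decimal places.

0.182

X ~ Binomial(10, 0.26). Want P(X=1 | X≥1) = P(X=1) / P(X≥1).
P(X=1) = C(10,1)·0.26^1·0.74^9 = 0.17301
P(X≥1) = 1 − 0.04924 = 0.95076
Ratio = 0.17301 / 0.95076 = 0.18197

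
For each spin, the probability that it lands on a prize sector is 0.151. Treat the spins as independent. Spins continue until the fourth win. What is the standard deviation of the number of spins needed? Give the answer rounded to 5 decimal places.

12.20413

Y = total spins until the fourth success; negative binomial with r=4, p=0.151.
SD(Y) = √[r(1−p)/p²] = √(148.9408359) = 12.2041319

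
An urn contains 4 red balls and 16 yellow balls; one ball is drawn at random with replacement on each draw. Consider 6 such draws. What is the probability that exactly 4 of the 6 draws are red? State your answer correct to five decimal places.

0.01536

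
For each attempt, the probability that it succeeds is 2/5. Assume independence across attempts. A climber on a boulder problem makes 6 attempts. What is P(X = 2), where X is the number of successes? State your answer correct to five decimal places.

0.31104

X ~ Binomial(n=6, p=0.40).
P(X=2) = C(6,2) · p^2 · (1−p)^4
= 15 · 0.16 · 0.1296 = 0.3110400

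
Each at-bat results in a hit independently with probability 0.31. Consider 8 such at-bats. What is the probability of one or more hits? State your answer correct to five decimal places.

P(at least one) = 1 − P(none) = 1 − (1 − 0.31)^8
= 1 − 0.0513798 = 0.9486202

0.94862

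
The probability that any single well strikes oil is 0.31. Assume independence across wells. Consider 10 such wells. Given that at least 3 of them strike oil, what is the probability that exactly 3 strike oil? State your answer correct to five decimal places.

X ~ Binomial(10, 0.31). Want P(X=3 | X≥3) = P(X=3) / P(X≥3).
P(X=3) = C(10,3)·0.31^3·0.69^7 = 0.2662012
P(X≥3) = 1 − 0.0244619 − 0.1099015 − 0.2221921 = 0.6434445
Ratio = 0.2662012 / 0.6434445 = 0.4137127

0.41371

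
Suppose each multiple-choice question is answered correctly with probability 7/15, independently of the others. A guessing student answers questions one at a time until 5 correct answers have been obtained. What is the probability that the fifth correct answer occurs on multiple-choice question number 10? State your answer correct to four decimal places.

Y = trial on which the fifth success occurs; negative binomial, r=5, p=0.466667.
P(Y=10) = C(9,4) · p^5 · (1−p)^5
= 126 · 0.022133 · 0.043151 = 0.120337

0.1203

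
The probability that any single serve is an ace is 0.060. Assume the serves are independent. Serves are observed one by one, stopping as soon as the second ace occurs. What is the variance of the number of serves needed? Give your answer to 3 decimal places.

Y = total serves until the second success; negative binomial with r=2, p=0.06.
Var(Y) = r(1−p)/p² = 2·0.94 / 0.06² = 522.22222

522.222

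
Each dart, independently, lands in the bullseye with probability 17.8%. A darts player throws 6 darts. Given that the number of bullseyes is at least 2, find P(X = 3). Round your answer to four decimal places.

X ~ Binomial(6, 0.178). Want P(X=3 | X≥2) = P(X=3) / P(X≥2).
P(X=3) = C(6,3)·0.178^3·0.822^3 = 0.062648
P(X≥2) = 1 − 0.308483 − 0.400802 = 0.290715
Ratio = 0.062648 / 0.290715 = 0.215496

0.2155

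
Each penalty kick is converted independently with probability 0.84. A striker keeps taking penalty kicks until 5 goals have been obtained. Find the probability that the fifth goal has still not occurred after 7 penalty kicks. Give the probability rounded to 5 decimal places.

Needing more than 7 penalty kicks ⇔ fewer than 5 successes in the first 7. With X ~ Binomial(7, 0.84), P(Y > 7) = P(X ≤ 4).
  k=0: C(7,0)·0.84^0·0.16^7 = 0.0000027
  k=1: C(7,1)·0.84^1·0.16^6 = 0.0000987
  k=2: C(7,2)·0.84^2·0.16^5 = 0.0015537
  k=3: C(7,3)·0.84^3·0.16^4 = 0.0135952
  k=4: C(7,4)·0.84^4·0.16^3 = 0.0713748
P(X ≤ 4) = 0.0866251

0.08663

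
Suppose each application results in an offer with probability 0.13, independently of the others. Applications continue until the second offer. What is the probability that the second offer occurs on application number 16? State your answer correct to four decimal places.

Y = trial on which the second success occurs; negative binomial, r=2, p=0.13.
P(Y=16) = C(15,1) · p^2 · (1−p)^14
= 15 · 0.0169 · 0.14232 = 0.036078

0.0361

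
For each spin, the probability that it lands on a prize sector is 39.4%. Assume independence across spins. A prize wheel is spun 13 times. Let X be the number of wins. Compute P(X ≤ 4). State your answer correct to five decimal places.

0.36981

X ~ Binomial(13, 0.394); P(X ≤ 4) = Σ C(13,k) p^k (1−p)^(13−k) over k:
  k=0: C(13,0)·0.394^0·0.606^13 = 0.0014864
  k=1: C(13,1)·0.394^1·0.606^12 = 0.0125635
  k=2: C(13,2)·0.394^2·0.606^11 = 0.0490101
  k=3: C(13,3)·0.394^3·0.606^10 = 0.1168371
  k=4: C(13,4)·0.394^4·0.606^9 = 0.1899086
Total = 0.3698058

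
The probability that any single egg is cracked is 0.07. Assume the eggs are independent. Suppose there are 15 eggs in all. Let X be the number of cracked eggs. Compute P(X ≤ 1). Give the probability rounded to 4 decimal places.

0.7168

X ~ Binomial(15, 0.07); P(X ≤ 1) = Σ C(15,k) p^k (1−p)^(15−k) over k:
  k=0: C(15,0)·0.07^0·0.93^15 = 0.336701
  k=1: C(15,1)·0.07^1·0.93^14 = 0.380146
Total = 0.716847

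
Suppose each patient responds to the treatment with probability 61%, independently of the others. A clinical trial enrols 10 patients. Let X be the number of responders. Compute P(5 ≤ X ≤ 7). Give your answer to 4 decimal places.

X ~ Binomial(10, 0.61); P(5 ≤ X ≤ 7) = Σ C(10,k) p^k (1−p)^(10−k) over k:
  k=5: C(10,5)·0.61^5·0.39^5 = 0.192032
  k=6: C(10,6)·0.61^6·0.39^4 = 0.250298
  k=7: C(10,7)·0.61^7·0.39^3 = 0.223709
Total = 0.666038

0.6660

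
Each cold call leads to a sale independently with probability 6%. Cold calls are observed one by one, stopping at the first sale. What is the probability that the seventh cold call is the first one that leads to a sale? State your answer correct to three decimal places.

0.041

Geometric (trials to first success), p = 0.06.
P(Y = 7) = (1−p)^6 · p = 0.68987 · 0.06 = 0.04139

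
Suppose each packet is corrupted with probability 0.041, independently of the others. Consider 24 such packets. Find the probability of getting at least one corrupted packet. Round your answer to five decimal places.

0.63386

P(at least one) = 1 − P(none) = 1 − (1 − 0.041)^24
= 1 − 0.3661395 = 0.6338605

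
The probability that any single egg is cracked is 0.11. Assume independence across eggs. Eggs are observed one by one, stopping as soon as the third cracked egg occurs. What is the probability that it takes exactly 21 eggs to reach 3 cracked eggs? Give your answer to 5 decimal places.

0.03104

Y = trial on which the third success occurs; negative binomial, r=3, p=0.11.
P(Y=21) = C(20,2) · p^3 · (1−p)^18
= 190 · 0.001331 · 0.12275 = 0.0310421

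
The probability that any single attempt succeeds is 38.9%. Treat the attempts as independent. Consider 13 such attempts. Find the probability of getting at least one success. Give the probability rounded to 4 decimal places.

0.9983

P(at least one) = 1 − P(none) = 1 − (1 − 0.389)^13
= 1 − 0.001654 = 0.998346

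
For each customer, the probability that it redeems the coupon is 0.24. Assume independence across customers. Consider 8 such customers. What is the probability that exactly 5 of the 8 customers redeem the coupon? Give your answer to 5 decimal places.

0.01957

X ~ Binomial(n=8, p=0.24).
P(X=5) = C(8,5) · p^5 · (1−p)^3
= 56 · 0.00079626 · 0.43898 = 0.0195742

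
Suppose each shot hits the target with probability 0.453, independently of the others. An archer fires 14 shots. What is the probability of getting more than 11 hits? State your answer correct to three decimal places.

X ~ Binomial(14, 0.453); P(X ≥ 12) = Σ C(14,k) p^k (1−p)^(14−k) over k:
  k=12: C(14,12)·0.453^12·0.547^2 = 0.00203
  k=13: C(14,13)·0.453^13·0.547^1 = 0.00026
  k=14: C(14,14)·0.453^14·0.547^0 = 0.00002
Total = 0.00231

0.002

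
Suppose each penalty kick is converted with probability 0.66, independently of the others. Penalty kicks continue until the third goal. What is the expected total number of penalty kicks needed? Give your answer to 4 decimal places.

4.5455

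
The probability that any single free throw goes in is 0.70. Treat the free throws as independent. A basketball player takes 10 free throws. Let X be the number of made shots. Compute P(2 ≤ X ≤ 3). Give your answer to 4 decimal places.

0.0104

X ~ Binomial(10, 0.70); P(2 ≤ X ≤ 3) = Σ C(10,k) p^k (1−p)^(10−k) over k:
  k=2: C(10,2)·0.70^2·0.30^8 = 0.001447
  k=3: C(10,3)·0.70^3·0.30^7 = 0.009002
Total = 0.010448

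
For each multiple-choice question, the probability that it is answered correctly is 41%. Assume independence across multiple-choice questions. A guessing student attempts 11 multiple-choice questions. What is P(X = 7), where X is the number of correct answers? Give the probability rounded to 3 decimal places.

X ~ Binomial(n=11, p=0.41).
P(X=7) = C(11,7) · p^7 · (1−p)^4
= 330 · 0.0019475 · 0.12117 = 0.07788

0.078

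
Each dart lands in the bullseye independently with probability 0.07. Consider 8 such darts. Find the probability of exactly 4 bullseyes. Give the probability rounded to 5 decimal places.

0.00126

X ~ Binomial(n=8, p=0.07).
P(X=4) = C(8,4) · p^4 · (1−p)^4
= 70 · 2.401e-05 · 0.74805 = 0.0012573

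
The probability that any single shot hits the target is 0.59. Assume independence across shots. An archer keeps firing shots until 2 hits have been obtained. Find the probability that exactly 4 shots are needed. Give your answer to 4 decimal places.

Y = trial on which the second success occurs; negative binomial, r=2, p=0.59.
P(Y=4) = C(3,1) · p^2 · (1−p)^2
= 3 · 0.3481 · 0.1681 = 0.175547

0.1755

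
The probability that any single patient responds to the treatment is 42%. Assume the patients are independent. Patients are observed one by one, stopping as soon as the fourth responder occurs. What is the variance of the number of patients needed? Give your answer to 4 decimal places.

Y = total patients until the fourth success; negative binomial with r=4, p=0.42.
Var(Y) = r(1−p)/p² = 4·0.58 / 0.42² = 13.151927

13.1519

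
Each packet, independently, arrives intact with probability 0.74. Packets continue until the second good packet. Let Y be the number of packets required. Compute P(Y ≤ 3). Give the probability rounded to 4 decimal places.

Finishing within 3 packets ⇔ at least 2 successes in the first 3. With X ~ Binomial(3, 0.74), P(Y ≤ 3) = 1 − P(X ≤ 1).
  k=0: C(3,0)·0.74^0·0.26^3 = 0.017576
  k=1: C(3,1)·0.74^1·0.26^2 = 0.150072
1 − 0.167648 = 0.832352

0.8324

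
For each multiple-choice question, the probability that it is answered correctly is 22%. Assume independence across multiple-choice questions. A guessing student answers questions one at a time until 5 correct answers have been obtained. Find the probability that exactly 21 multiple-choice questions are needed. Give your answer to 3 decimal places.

0.047

Y = trial on which the fifth success occurs; negative binomial, r=5, p=0.22.
P(Y=21) = C(20,4) · p^5 · (1−p)^16
= 4845 · 0.00051536 · 0.018772 = 0.04687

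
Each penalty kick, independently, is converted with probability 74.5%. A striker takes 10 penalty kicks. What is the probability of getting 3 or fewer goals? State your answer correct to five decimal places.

X ~ Binomial(10, 0.745); P(X ≤ 3) = Σ C(10,k) p^k (1−p)^(10−k) over k:
  k=0: C(10,0)·0.745^0·0.255^10 = 0.0000012
  k=1: C(10,1)·0.745^1·0.255^9 = 0.0000340
  k=2: C(10,2)·0.745^2·0.255^8 = 0.0004465
  k=3: C(10,3)·0.745^3·0.255^7 = 0.0034788
Total = 0.0039605

0.00396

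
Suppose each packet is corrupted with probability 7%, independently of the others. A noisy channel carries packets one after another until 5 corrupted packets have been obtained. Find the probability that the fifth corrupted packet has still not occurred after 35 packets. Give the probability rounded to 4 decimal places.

0.9052

Needing more than 35 packets ⇔ fewer than 5 successes in the first 35. With X ~ Binomial(35, 0.07), P(Y > 35) = P(X ≤ 4).
  k=0: C(35,0)·0.07^0·0.93^35 = 0.078868
  k=1: C(35,1)·0.07^1·0.93^34 = 0.207772
  k=2: C(35,2)·0.07^2·0.93^33 = 0.265858
  k=3: C(35,3)·0.07^3·0.93^32 = 0.220119
  k=4: C(35,4)·0.07^4·0.93^31 = 0.132545
P(X ≤ 4) = 0.905163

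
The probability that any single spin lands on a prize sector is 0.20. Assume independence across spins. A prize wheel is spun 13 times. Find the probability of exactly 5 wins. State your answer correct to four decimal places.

X ~ Binomial(n=13, p=0.20).
P(X=5) = C(13,5) · p^5 · (1−p)^8
= 1287 · 0.00032 · 0.16777 = 0.069095

0.0691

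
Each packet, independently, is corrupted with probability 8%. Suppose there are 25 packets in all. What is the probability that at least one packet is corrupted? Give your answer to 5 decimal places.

0.87564

P(at least one) = 1 − P(none) = 1 − (1 − 0.08)^25
= 1 − 0.1243643 = 0.8756357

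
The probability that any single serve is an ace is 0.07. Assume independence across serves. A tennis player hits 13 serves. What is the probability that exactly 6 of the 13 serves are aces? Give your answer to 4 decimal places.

X ~ Binomial(n=13, p=0.07).
P(X=6) = C(13,6) · p^6 · (1−p)^7
= 1716 · 1.1765e-07 · 0.6017 = 0.000121

0.0001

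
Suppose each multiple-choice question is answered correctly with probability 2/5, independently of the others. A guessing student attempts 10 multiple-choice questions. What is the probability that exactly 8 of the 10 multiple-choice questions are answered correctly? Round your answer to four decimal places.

0.0106

X ~ Binomial(n=10, p=0.40).
P(X=8) = C(10,8) · p^8 · (1−p)^2
= 45 · 0.00065536 · 0.36 = 0.010617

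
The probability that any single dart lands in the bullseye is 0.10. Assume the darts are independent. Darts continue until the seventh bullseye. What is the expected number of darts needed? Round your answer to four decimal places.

Y = total darts until the seventh success; negative binomial with r=7, p=0.10.
E[Y] = r / p = 7 / 0.10 = 70.000000

70.0000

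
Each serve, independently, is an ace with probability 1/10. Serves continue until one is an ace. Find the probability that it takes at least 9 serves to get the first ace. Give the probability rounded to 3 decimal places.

0.430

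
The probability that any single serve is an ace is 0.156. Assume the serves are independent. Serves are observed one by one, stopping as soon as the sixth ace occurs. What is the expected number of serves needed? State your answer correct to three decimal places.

38.462

Y = total serves until the sixth success; negative binomial with r=6, p=0.156.
E[Y] = r / p = 6 / 0.156 = 38.46154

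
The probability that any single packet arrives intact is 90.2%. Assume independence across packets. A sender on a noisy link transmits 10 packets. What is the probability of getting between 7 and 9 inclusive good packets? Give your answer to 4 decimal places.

X ~ Binomial(10, 0.902); P(7 ≤ X ≤ 9) = Σ C(10,k) p^k (1−p)^(10−k) over k:
  k=7: C(10,7)·0.902^7·0.098^3 = 0.054866
  k=8: C(10,8)·0.902^8·0.098^2 = 0.189373
  k=9: C(10,9)·0.902^9·0.098^1 = 0.387333
Total = 0.631572

0.6316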